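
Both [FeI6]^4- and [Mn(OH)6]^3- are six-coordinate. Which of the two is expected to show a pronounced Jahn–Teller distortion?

[Mn(OH)6]^3-

[FeI6]^4-: Each iodide is −1; balancing the −4 overall charge requires Fe(II). Group 8 minus oxidation state 2 gives a d⁶ configuration. Iodide is a weak-field ligand for a first-row metal, so the complex is high-spin. The d⁶ configuration leaves the e_g set evenly filled (or empty) — no strong Jahn–Teller driving force.
[Mn(OH)6]^3-: Each hydroxide is −1; balancing the −3 overall charge requires Mn(III). Group 7 minus oxidation state 3 gives a d⁴ configuration. Hydroxide is a weak-field ligand for a first-row metal, so the complex is high-spin. The t₂g³e_g¹ (high-spin) configuration has an unevenly filled e_g set; the Jahn–Teller theorem predicts a tetragonal distortion (typically axial elongation) to lift the degeneracy.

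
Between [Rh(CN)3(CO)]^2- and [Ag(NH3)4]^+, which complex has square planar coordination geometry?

[Rh(CN)3(CO)]^2-

For [Rh(CN)3(CO)]^2-: Each cyanide is −1; carbonyl is neutral; balancing the −2 overall charge requires Rh(I). Group 9 minus oxidation state 1 gives a d⁸ configuration. A 4d d⁸ ion has a large crystal-field splitting; square planar leaves the high-energy d_{x²−y²} orbital empty and maximises CFSE. → square planar.
For [Ag(NH3)4]^+: Ligand charges: ammonia is neutral. With an overall charge of +1 the silver centre must be in the +1 oxidation state. Ag sits in group 11, so the d-electron count is 11 − 1 = 10. A d¹⁰ ion has no crystal-field stabilisation preference between square planar and tetrahedral, so four ligands adopt the sterically favoured tetrahedral geometry. → tetrahedral.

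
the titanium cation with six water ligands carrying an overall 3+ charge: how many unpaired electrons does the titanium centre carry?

Summing ligand charges against the +3 overall charge gives an oxidation state of +3 for titanium.
Ti sits in group 4, so the d-electron count is 4 − 3 = 1.
In an octahedral field the d¹ configuration is t₂g¹e_g⁰ (only one arrangement possible), giving 1 unpaired electron.

1 unpaired electron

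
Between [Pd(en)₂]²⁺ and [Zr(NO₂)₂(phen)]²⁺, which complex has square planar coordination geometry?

[Pd(en)₂]²⁺

For [Pd(en)₂]²⁺: Ethylenediamine is neutral; balancing the +2 overall charge requires Pd(II). Pd sits in group 10, so the d-electron count is 10 − 2 = 8. A 4d d⁸ ion has a large crystal-field splitting; square planar leaves the high-energy d_{x²−y²} orbital empty and maximises CFSE. → square planar.
For [Zr(NO₂)₂(phen)]²⁺: Each nitro (N-bound nitrite) is −1; 1,10-phenanthroline is neutral; balancing the +2 overall charge requires Zr(IV). Zirconium is a group-4 element; Zr(IV) is therefore d⁰. A d⁰ ion has no crystal-field stabilisation preference between square planar and tetrahedral, so four ligands adopt the sterically favoured tetrahedral geometry. → tetrahedral.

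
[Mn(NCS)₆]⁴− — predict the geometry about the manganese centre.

octahedral

Ligand charges: each isothiocyanate is −1. With an overall charge of −4 the manganese centre must be in the +2 oxidation state.
Mn sits in group 7, so the d-electron count is 7 − 2 = 5.
Coordination number: 6.
Six donors around a single metal centre give an octahedral coordination sphere.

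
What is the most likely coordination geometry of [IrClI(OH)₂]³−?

Ligand charges: each chloride is −1; each iodide is −1; each hydroxide is −1. With an overall charge of −3 the iridium centre must be in the +1 oxidation state.
Group 9 minus oxidation state 1 gives a d⁸ configuration.
With 4 monodentate ligands the coordination number is 4.
A 5d d⁸ ion has a large crystal-field splitting; square planar leaves the high-energy d_{x²−y²} orbital empty and maximises CFSE.

square planar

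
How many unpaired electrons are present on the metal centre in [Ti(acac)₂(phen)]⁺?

Ligand charges: each acetylacetonate is −1; 1,10-phenanthroline is neutral. With an overall charge of +1 the titanium centre must be in the +3 oxidation state.
Group 4 minus oxidation state 3 gives a d¹ configuration.
Counting donor atoms: 2×acetylacetonate (bidentate) → 4 donors; 1×1,10-phenanthroline (bidentate) → 2 donors. Coordination number = 6.
In an octahedral field the d¹ configuration is t₂g¹e_g⁰ (only one arrangement possible), giving 1 unpaired electron.

1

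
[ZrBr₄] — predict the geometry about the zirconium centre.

Each bromide is −1; balancing the 0 overall charge requires Zr(IV).
Zr sits in group 4, so the d-electron count is 4 − 4 = 0.
With 4 monodentate ligands the coordination number is 4.
A d⁰ ion has no crystal-field stabilisation preference between square planar and tetrahedral, so four ligands adopt the sterically favoured tetrahedral geometry.

tetrahedral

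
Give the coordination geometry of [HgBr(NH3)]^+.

linear

Summing ligand charges against the +1 overall charge gives an oxidation state of +2 for mercury.
Group 12 minus oxidation state 2 gives a d¹⁰ configuration.
With 2 monodentate ligands the coordination number is 2.
A d¹⁰ ion with only two ligands adopts a linear arrangement (sp hybridisation; no CFSE preference).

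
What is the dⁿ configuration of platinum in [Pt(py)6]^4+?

d⁶

Pyridine is neutral; balancing the +4 overall charge requires Pt(IV).
Platinum is a group-10 element; Pt(IV) is therefore d⁶.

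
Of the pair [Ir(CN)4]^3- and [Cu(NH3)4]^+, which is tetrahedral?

[Cu(NH3)4]^+

For [Ir(CN)4]^3-: Each cyanide is −1; balancing the −3 overall charge requires Ir(I). Iridium is a group-9 element; Ir(I) is therefore d⁸. A 5d d⁸ ion has a large crystal-field splitting; square planar leaves the high-energy d_{x²−y²} orbital empty and maximises CFSE. → square planar.
For [Cu(NH3)4]^+: Ammonia is neutral; balancing the +1 overall charge requires Cu(I). Cu sits in group 11, so the d-electron count is 11 − 1 = 10. A d¹⁰ ion has no crystal-field stabilisation preference between square planar and tetrahedral, so four ligands adopt the sterically favoured tetrahedral geometry. → tetrahedral.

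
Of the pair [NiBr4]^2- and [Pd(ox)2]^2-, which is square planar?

[Pd(ox)2]^2-

For [NiBr4]^2-: Ligand charges: each bromide is −1. With an overall charge of −2 the nickel centre must be in the +2 oxidation state. Ni sits in group 10, so the d-electron count is 10 − 2 = 8. Bromide is a weak-field ligand. With weak-field ligands the CFSE gain from square planar is small, so a 3d d⁸ ion takes the sterically preferred tetrahedral geometry. → tetrahedral.
For [Pd(ox)2]^2-: Ligand charges: each oxalate is −2. With an overall charge of −2 the palladium centre must be in the +2 oxidation state. Pd sits in group 10, so the d-electron count is 10 − 2 = 8. A 4d d⁸ ion has a large crystal-field splitting; square planar leaves the high-energy d_{x²−y²} orbital empty and maximises CFSE. → square planar.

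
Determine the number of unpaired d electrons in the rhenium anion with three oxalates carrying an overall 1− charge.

2 unpaired electrons

Summing ligand charges against the −1 overall charge gives an oxidation state of +5 for rhenium.
Re sits in group 7, so the d-electron count is 7 − 5 = 2.
Counting donor atoms: 3×oxalate (bidentate) → 6 donors. Coordination number = 6.
In an octahedral field the d² configuration is t₂g²e_g⁰ (only one arrangement possible), giving 2 unpaired electrons.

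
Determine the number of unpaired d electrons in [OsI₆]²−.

Each iodide is −1; balancing the −2 overall charge requires Os(IV).
Group 8 minus oxidation state 4 gives a d⁴ configuration.
The spin state decides the count: a 5d ion has a large Δₒ and is invariably low-spin.
An octahedral low-spin d⁴ ion is t₂g⁴e_g⁰, giving 2 unpaired electrons.

2 unpaired electrons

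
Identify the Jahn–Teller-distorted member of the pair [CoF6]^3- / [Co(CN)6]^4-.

[Co(CN)6]^4-

[CoF6]^3-: Summing ligand charges against the −3 overall charge gives an oxidation state of +3 for cobalt. Group 9 minus oxidation state 3 gives a d⁶ configuration. Fluoride is the one ligand weak enough to leave Co(III) high-spin — [CoF₆]³⁻ is the classic exception. The d⁶ configuration leaves the e_g set evenly filled (or empty) — no strong Jahn–Teller driving force.
[Co(CN)6]^4-: Each cyanide is −1; balancing the −4 overall charge requires Co(II). Cobalt is a group-9 element; Co(II) is therefore d⁷. Cyanide is a strong-field ligand (high in the spectrochemical series) for a first-row metal, so the complex is low-spin. The t₂g⁶e_g¹ (low-spin) configuration has an unevenly filled e_g set; the Jahn–Teller theorem predicts a tetragonal distortion (typically axial elongation) to lift the degeneracy.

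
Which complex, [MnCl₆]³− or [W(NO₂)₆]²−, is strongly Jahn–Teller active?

[MnCl₆]³−: Each chloride is −1; balancing the −3 overall charge requires Mn(III). Group 7 minus oxidation state 3 gives a d⁴ configuration. Chloride is a weak-field ligand for a first-row metal, so the complex is high-spin. The t₂g³e_g¹ (high-spin) configuration has an unevenly filled e_g set; the Jahn–Teller theorem predicts a tetragonal distortion (typically axial elongation) to lift the degeneracy.
[W(NO₂)₆]²−: Summing ligand charges against the −2 overall charge gives an oxidation state of +4 for tungsten. W sits in group 6, so the d-electron count is 6 − 4 = 2. The d² configuration leaves the e_g set evenly filled (or empty) — no strong Jahn–Teller driving force.

[MnCl₆]³−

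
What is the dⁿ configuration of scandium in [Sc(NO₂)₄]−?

d⁰

Summing ligand charges against the −1 overall charge gives an oxidation state of +3 for scandium.
Scandium is a group-3 element; Sc(III) is therefore d⁰.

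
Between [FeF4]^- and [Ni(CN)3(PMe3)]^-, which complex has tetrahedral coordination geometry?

For [FeF4]^-: Summing ligand charges against the −1 overall charge gives an oxidation state of +3 for iron. Iron is a group-8 element; Fe(III) is therefore d⁵. A high-spin d⁵ ion has zero CFSE in either geometry, so four ligands adopt the sterically favoured tetrahedral geometry. → tetrahedral.
For [Ni(CN)3(PMe3)]^-: Ligand charges: each cyanide is −1; trimethylphosphine is neutral. With an overall charge of −1 the nickel centre must be in the +2 oxidation state. Nickel is a group-10 element; Ni(II) is therefore d⁸. Cyanide and trimethylphosphine are strong-field ligands (high in the spectrochemical series). A 3d d⁸ ion with strong-field ligands gains enough CFSE to favour square planar over tetrahedral. → square planar.

[FeF4]^-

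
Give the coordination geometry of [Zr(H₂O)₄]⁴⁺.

tetrahedral

Water is neutral; balancing the +4 overall charge requires Zr(IV).
Zirconium is a group-4 element; Zr(IV) is therefore d⁰.
Coordination number: 4.
A d⁰ ion has no crystal-field stabilisation preference between square planar and tetrahedral, so four ligands adopt the sterically favoured tetrahedral geometry.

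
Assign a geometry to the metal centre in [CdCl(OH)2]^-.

Ligand charges: each chloride is −1; each hydroxide is −1. With an overall charge of −1 the cadmium centre must be in the +2 oxidation state.
Cadmium is a group-12 element; Cd(II) is therefore d¹⁰.
Coordination number: 3.
Three ligands around a d¹⁰ centre minimise repulsion in a trigonal-planar arrangement.

trigonal planar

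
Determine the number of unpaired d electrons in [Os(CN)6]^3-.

1 unpaired electron

Each cyanide is −1; balancing the −3 overall charge requires Os(III).
Osmium is a group-8 element; Os(III) is therefore d⁵.
The spin state decides the count: a 5d ion has a large Δₒ and is invariably low-spin.
An octahedral low-spin d⁵ ion is t₂g⁵e_g⁰, giving 1 unpaired electron.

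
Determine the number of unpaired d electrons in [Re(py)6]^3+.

Pyridine is neutral; balancing the +3 overall charge requires Re(III).
Re sits in group 7, so the d-electron count is 7 − 3 = 4.
The spin state decides the count: a 5d ion has a large Δₒ and is invariably low-spin.
An octahedral low-spin d⁴ ion is t₂g⁴e_g⁰, giving 2 unpaired electrons.

2 unpaired electrons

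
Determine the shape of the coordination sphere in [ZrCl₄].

Ligand charges: each chloride is −1. With an overall charge of 0 the zirconium centre must be in the +4 oxidation state.
Zirconium is a group-4 element; Zr(IV) is therefore d⁰.
With 4 monodentate ligands the coordination number is 4.
A d⁰ ion has no crystal-field stabilisation preference between square planar and tetrahedral, so four ligands adopt the sterically favoured tetrahedral geometry.

tetrahedral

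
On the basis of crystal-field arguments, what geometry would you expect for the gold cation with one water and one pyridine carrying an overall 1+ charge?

linear

Water is neutral; pyridine is neutral; balancing the +1 overall charge requires Au(I).
Group 11 minus oxidation state 1 gives a d¹⁰ configuration.
Coordination number: 2.
A d¹⁰ ion with only two ligands adopts a linear arrangement (sp hybridisation; no CFSE preference).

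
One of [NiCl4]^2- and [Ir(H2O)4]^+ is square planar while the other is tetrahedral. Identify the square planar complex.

For [NiCl4]^2-: Ligand charges: each chloride is −1. With an overall charge of −2 the nickel centre must be in the +2 oxidation state. Nickel is a group-10 element; Ni(II) is therefore d⁸. Chloride is a weak-field ligand. With weak-field ligands the CFSE gain from square planar is small, so a 3d d⁸ ion takes the sterically preferred tetrahedral geometry. → tetrahedral.
For [Ir(H2O)4]^+: Water is neutral; balancing the +1 overall charge requires Ir(I). Iridium is a group-9 element; Ir(I) is therefore d⁸. A 5d d⁸ ion has a large crystal-field splitting; square planar leaves the high-energy d_{x²−y²} orbital empty and maximises CFSE. → square planar.

[Ir(H2O)4]^+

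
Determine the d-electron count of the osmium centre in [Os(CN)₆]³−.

d⁵

Ligand charges: each cyanide is −1. With an overall charge of −3 the osmium centre must be in the +3 oxidation state.
Group 8 minus oxidation state 3 gives a d⁵ configuration.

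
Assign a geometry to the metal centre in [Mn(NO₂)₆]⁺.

Each nitro (N-bound nitrite) is −1; balancing the +1 overall charge requires Mn(VII).
Group 7 minus oxidation state 7 gives a d⁰ configuration.
Coordination number: 6.
Six donors around a single metal centre give an octahedral coordination sphere.

octahedral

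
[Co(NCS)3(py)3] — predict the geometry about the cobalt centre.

Summing ligand charges against the 0 overall charge gives an oxidation state of +3 for cobalt.
Co sits in group 9, so the d-electron count is 9 − 3 = 6.
With 6 monodentate ligands the coordination number is 6.
Six donors around a single metal centre give an octahedral coordination sphere.

octahedral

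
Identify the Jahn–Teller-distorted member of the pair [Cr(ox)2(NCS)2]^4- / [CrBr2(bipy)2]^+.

[Cr(ox)2(NCS)2]^4-

[Cr(ox)2(NCS)2]^4-: Ligand charges: each oxalate is −2; each isothiocyanate is −1. With an overall charge of −4 the chromium centre must be in the +2 oxidation state. Cr sits in group 6, so the d-electron count is 6 − 2 = 4. Isothiocyanate and oxalate are weak-field ligands for a first-row metal, so the complex is high-spin. The t₂g³e_g¹ (high-spin) configuration has an unevenly filled e_g set; the Jahn–Teller theorem predicts a tetragonal distortion (typically axial elongation) to lift the degeneracy.
[CrBr2(bipy)2]^+: Summing ligand charges against the +1 overall charge gives an oxidation state of +3 for chromium. Chromium is a group-6 element; Cr(III) is therefore d³. The d³ configuration leaves the e_g set evenly filled (or empty) — no strong Jahn–Teller driving force.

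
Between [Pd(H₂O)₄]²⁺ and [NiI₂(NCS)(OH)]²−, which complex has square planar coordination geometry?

[Pd(H₂O)₄]²⁺

For [Pd(H₂O)₄]²⁺: Ligand charges: water is neutral. With an overall charge of +2 the palladium centre must be in the +2 oxidation state. Pd sits in group 10, so the d-electron count is 10 − 2 = 8. A 4d d⁸ ion has a large crystal-field splitting; square planar leaves the high-energy d_{x²−y²} orbital empty and maximises CFSE. → square planar.
For [NiI₂(NCS)(OH)]²−: Summing ligand charges against the −2 overall charge gives an oxidation state of +2 for nickel. Ni sits in group 10, so the d-electron count is 10 − 2 = 8. Hydroxide, iodide, and isothiocyanate are weak-field ligands. With weak-field ligands the CFSE gain from square planar is small, so a 3d d⁸ ion takes the sterically preferred tetrahedral geometry. → tetrahedral.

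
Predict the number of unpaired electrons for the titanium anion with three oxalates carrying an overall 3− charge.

Each oxalate is −2; balancing the −3 overall charge requires Ti(III).
Group 4 minus oxidation state 3 gives a d¹ configuration.
Counting donor atoms: 3×oxalate (bidentate) → 6 donors. Coordination number = 6.
In an octahedral field the d¹ configuration is t₂g¹e_g⁰ (only one arrangement possible), giving 1 unpaired electron.

1 unpaired electron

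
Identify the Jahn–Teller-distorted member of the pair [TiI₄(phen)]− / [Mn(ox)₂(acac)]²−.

[TiI₄(phen)]−: Summing ligand charges against the −1 overall charge gives an oxidation state of +3 for titanium. Titanium is a group-4 element; Ti(III) is therefore d¹. The d¹ configuration leaves the e_g set evenly filled (or empty) — no strong Jahn–Teller driving force.
[Mn(ox)₂(acac)]²−: Summing ligand charges against the −2 overall charge gives an oxidation state of +3 for manganese. Manganese is a group-7 element; Mn(III) is therefore d⁴. Acetylacetonate and oxalate are weak-field ligands for a first-row metal, so the complex is high-spin. The t₂g³e_g¹ (high-spin) configuration has an unevenly filled e_g set; the Jahn–Teller theorem predicts a tetragonal distortion (typically axial elongation) to lift the degeneracy.

[Mn(ox)₂(acac)]²−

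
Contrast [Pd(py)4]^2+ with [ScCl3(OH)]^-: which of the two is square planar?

[Pd(py)4]^2+

For [Pd(py)4]^2+: Pyridine is neutral; balancing the +2 overall charge requires Pd(II). Pd sits in group 10, so the d-electron count is 10 − 2 = 8. A 4d d⁸ ion has a large crystal-field splitting; square planar leaves the high-energy d_{x²−y²} orbital empty and maximises CFSE. → square planar.
For [ScCl3(OH)]^-: Summing ligand charges against the −1 overall charge gives an oxidation state of +3 for scandium. Sc sits in group 3, so the d-electron count is 3 − 3 = 0. A d⁰ ion has no crystal-field stabilisation preference between square planar and tetrahedral, so four ligands adopt the sterically favoured tetrahedral geometry. → tetrahedral.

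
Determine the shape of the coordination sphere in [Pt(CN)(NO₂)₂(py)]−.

Summing ligand charges against the −1 overall charge gives an oxidation state of +2 for platinum.
Group 10 minus oxidation state 2 gives a d⁸ configuration.
With 4 monodentate ligands the coordination number is 4.
A 5d d⁸ ion has a large crystal-field splitting; square planar leaves the high-energy d_{x²−y²} orbital empty and maximises CFSE.

square planar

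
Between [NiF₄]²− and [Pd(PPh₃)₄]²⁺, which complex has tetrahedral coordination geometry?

For [NiF₄]²−: Summing ligand charges against the −2 overall charge gives an oxidation state of +2 for nickel. Ni sits in group 10, so the d-electron count is 10 − 2 = 8. Fluoride is a weak-field ligand. With weak-field ligands the CFSE gain from square planar is small, so a 3d d⁸ ion takes the sterically preferred tetrahedral geometry. → tetrahedral.
For [Pd(PPh₃)₄]²⁺: Triphenylphosphine is neutral; balancing the +2 overall charge requires Pd(II). Group 10 minus oxidation state 2 gives a d⁸ configuration. A 4d d⁸ ion has a large crystal-field splitting; square planar leaves the high-energy d_{x²−y²} orbital empty and maximises CFSE. → square planar.

[NiF₄]²−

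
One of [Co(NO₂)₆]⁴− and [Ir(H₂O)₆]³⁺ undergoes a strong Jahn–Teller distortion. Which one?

[Co(NO₂)₆]⁴−: Summing ligand charges against the −4 overall charge gives an oxidation state of +2 for cobalt. Cobalt is a group-9 element; Co(II) is therefore d⁷. Nitro (N-bound nitrite) is a strong-field ligand (high in the spectrochemical series) for a first-row metal, so the complex is low-spin. The t₂g⁶e_g¹ (low-spin) configuration has an unevenly filled e_g set; the Jahn–Teller theorem predicts a tetragonal distortion (typically axial elongation) to lift the degeneracy.
[Ir(H₂O)₆]³⁺: Summing ligand charges against the +3 overall charge gives an oxidation state of +3 for iridium. Iridium is a group-9 element; Ir(III) is therefore d⁶. A 5d ion has a large Δₒ and is invariably low-spin. The d⁶ configuration leaves the e_g set evenly filled (or empty) — no strong Jahn–Teller driving force.

[Co(NO₂)₆]⁴−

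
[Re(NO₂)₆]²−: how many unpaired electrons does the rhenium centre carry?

3

Summing ligand charges against the −2 overall charge gives an oxidation state of +4 for rhenium.
Re sits in group 7, so the d-electron count is 7 − 4 = 3.
In an octahedral field the d³ configuration is t₂g³e_g⁰ (only one arrangement possible), giving 3 unpaired electrons.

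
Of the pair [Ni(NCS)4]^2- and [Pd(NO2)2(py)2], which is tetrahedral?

For [Ni(NCS)4]^2-: Each isothiocyanate is −1; balancing the −2 overall charge requires Ni(II). Ni sits in group 10, so the d-electron count is 10 − 2 = 8. Isothiocyanate is a weak-field ligand. With weak-field ligands the CFSE gain from square planar is small, so a 3d d⁸ ion takes the sterically preferred tetrahedral geometry. → tetrahedral.
For [Pd(NO2)2(py)2]: Ligand charges: each nitro (N-bound nitrite) is −1; pyridine is neutral. With an overall charge of 0 the palladium centre must be in the +2 oxidation state. Palladium is a group-10 element; Pd(II) is therefore d⁸. A 4d d⁸ ion has a large crystal-field splitting; square planar leaves the high-energy d_{x²−y²} orbital empty and maximises CFSE. → square planar.

[Ni(NCS)4]^2-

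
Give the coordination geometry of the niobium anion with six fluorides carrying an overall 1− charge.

octahedral

Each fluoride is −1; balancing the −1 overall charge requires Nb(V).
Nb sits in group 5, so the d-electron count is 5 − 5 = 0.
Coordination number: 6.
Six donors around a single metal centre give an octahedral coordination sphere.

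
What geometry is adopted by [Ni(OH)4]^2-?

Summing ligand charges against the −2 overall charge gives an oxidation state of +2 for nickel.
Nickel is a group-10 element; Ni(II) is therefore d⁸.
With 4 monodentate ligands the coordination number is 4.
Hydroxide is a weak-field ligand.
With weak-field ligands the CFSE gain from square planar is small, so a 3d d⁸ ion takes the sterically preferred tetrahedral geometry.

tetrahedral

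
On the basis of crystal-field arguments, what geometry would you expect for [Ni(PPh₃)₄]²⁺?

square planar

Summing ligand charges against the +2 overall charge gives an oxidation state of +2 for nickel.
Nickel is a group-10 element; Ni(II) is therefore d⁸.
Coordination number: 4.
Triphenylphosphine is a strong-field ligand (high in the spectrochemical series).
A 3d d⁸ ion with strong-field ligands gains enough CFSE to favour square planar over tetrahedral.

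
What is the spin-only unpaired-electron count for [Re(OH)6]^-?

2

Summing ligand charges against the −1 overall charge gives an oxidation state of +5 for rhenium.
Re sits in group 7, so the d-electron count is 7 − 5 = 2.
In an octahedral field the d² configuration is t₂g²e_g⁰ (only one arrangement possible), giving 2 unpaired electrons.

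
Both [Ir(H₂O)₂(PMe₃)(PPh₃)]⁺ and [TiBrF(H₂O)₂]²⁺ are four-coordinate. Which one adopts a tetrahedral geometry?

[TiBrF(H₂O)₂]²⁺

For [Ir(H₂O)₂(PMe₃)(PPh₃)]⁺: Summing ligand charges against the +1 overall charge gives an oxidation state of +1 for iridium. Group 9 minus oxidation state 1 gives a d⁸ configuration. A 5d d⁸ ion has a large crystal-field splitting; square planar leaves the high-energy d_{x²−y²} orbital empty and maximises CFSE. → square planar.
For [TiBrF(H₂O)₂]²⁺: Ligand charges: each bromide is −1; each fluoride is −1; water is neutral. With an overall charge of +2 the titanium centre must be in the +4 oxidation state. Ti sits in group 4, so the d-electron count is 4 − 4 = 0. A d⁰ ion has no crystal-field stabilisation preference between square planar and tetrahedral, so four ligands adopt the sterically favoured tetrahedral geometry. → tetrahedral.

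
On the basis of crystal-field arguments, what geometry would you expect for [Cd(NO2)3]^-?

Ligand charges: each nitro (N-bound nitrite) is −1. With an overall charge of −1 the cadmium centre must be in the +2 oxidation state.
Cd sits in group 12, so the d-electron count is 12 − 2 = 10.
Coordination number: 3.
Three ligands around a d¹⁰ centre minimise repulsion in a trigonal-planar arrangement.

trigonal planar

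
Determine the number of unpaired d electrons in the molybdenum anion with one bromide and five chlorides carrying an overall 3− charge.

3 unpaired electrons

Summing ligand charges against the −3 overall charge gives an oxidation state of +3 for molybdenum.
Molybdenum is a group-6 element; Mo(III) is therefore d³.
In an octahedral field the d³ configuration is t₂g³e_g⁰ (only one arrangement possible), giving 3 unpaired electrons.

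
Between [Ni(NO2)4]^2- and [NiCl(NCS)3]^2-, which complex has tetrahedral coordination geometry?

[NiCl(NCS)3]^2-

For [Ni(NO2)4]^2-: Summing ligand charges against the −2 overall charge gives an oxidation state of +2 for nickel. Group 10 minus oxidation state 2 gives a d⁸ configuration. Nitro (N-bound nitrite) is a strong-field ligand (high in the spectrochemical series). A 3d d⁸ ion with strong-field ligands gains enough CFSE to favour square planar over tetrahedral. → square planar.
For [NiCl(NCS)3]^2-: Each chloride is −1; each isothiocyanate is −1; balancing the −2 overall charge requires Ni(II). Group 10 minus oxidation state 2 gives a d⁸ configuration. Chloride and isothiocyanate are weak-field ligands. With weak-field ligands the CFSE gain from square planar is small, so a 3d d⁸ ion takes the sterically preferred tetrahedral geometry. → tetrahedral.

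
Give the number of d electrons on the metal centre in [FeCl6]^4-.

d⁶

Ligand charges: each chloride is −1. With an overall charge of −4 the iron centre must be in the +2 oxidation state.
Fe sits in group 8, so the d-electron count is 8 − 2 = 6.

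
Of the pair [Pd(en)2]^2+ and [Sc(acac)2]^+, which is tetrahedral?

For [Pd(en)2]^2+: Ligand charges: ethylenediamine is neutral. With an overall charge of +2 the palladium centre must be in the +2 oxidation state. Palladium is a group-10 element; Pd(II) is therefore d⁸. A 4d d⁸ ion has a large crystal-field splitting; square planar leaves the high-energy d_{x²−y²} orbital empty and maximises CFSE. → square planar.
For [Sc(acac)2]^+: Each acetylacetonate is −1; balancing the +1 overall charge requires Sc(III). Group 3 minus oxidation state 3 gives a d⁰ configuration. A d⁰ ion has no crystal-field stabilisation preference between square planar and tetrahedral, so four ligands adopt the sterically favoured tetrahedral geometry. → tetrahedral.

[Sc(acac)2]^+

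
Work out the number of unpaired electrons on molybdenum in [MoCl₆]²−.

2 unpaired electrons

Summing ligand charges against the −2 overall charge gives an oxidation state of +4 for molybdenum.
Group 6 minus oxidation state 4 gives a d² configuration.
In an octahedral field the d² configuration is t₂g²e_g⁰ (only one arrangement possible), giving 2 unpaired electrons.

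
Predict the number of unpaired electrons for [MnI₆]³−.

Summing ligand charges against the −3 overall charge gives an oxidation state of +3 for manganese.
Manganese is a group-7 element; Mn(III) is therefore d⁴.
The spin state decides the count: Iodide is a weak-field ligand for a first-row metal, so the complex is high-spin.
An octahedral high-spin d⁴ ion is t₂g³e_g¹, giving 4 unpaired electrons.

4 unpaired electrons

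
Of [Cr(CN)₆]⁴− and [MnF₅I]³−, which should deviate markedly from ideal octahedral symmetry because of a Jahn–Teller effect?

[MnF₅I]³−

[Cr(CN)₆]⁴−: Each cyanide is −1; balancing the −4 overall charge requires Cr(II). Chromium is a group-6 element; Cr(II) is therefore d⁴. Cyanide is a strong-field ligand (high in the spectrochemical series) for a first-row metal, so the complex is low-spin. The d⁴ configuration leaves the e_g set evenly filled (or empty) — no strong Jahn–Teller driving force.
[MnF₅I]³−: Ligand charges: each fluoride is −1; each iodide is −1. With an overall charge of −3 the manganese centre must be in the +3 oxidation state. Mn sits in group 7, so the d-electron count is 7 − 3 = 4. Fluoride and iodide are weak-field ligands for a first-row metal, so the complex is high-spin. The t₂g³e_g¹ (high-spin) configuration has an unevenly filled e_g set; the Jahn–Teller theorem predicts a tetragonal distortion (typically axial elongation) to lift the degeneracy.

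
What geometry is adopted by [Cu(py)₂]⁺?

linear

Pyridine is neutral; balancing the +1 overall charge requires Cu(I).
Copper is a group-11 element; Cu(I) is therefore d¹⁰.
With 2 monodentate ligands the coordination number is 2.
A d¹⁰ ion with only two ligands adopts a linear arrangement (sp hybridisation; no CFSE preference).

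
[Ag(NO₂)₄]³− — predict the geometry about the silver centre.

tetrahedral

Summing ligand charges against the −3 overall charge gives an oxidation state of +1 for silver.
Ag sits in group 11, so the d-electron count is 11 − 1 = 10.
With 4 monodentate ligands the coordination number is 4.
A d¹⁰ ion has no crystal-field stabilisation preference between square planar and tetrahedral, so four ligands adopt the sterically favoured tetrahedral geometry.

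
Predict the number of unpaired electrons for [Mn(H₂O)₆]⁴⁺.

Summing ligand charges against the +4 overall charge gives an oxidation state of +4 for manganese.
Group 7 minus oxidation state 4 gives a d³ configuration.
In an octahedral field the d³ configuration is t₂g³e_g⁰ (only one arrangement possible), giving 3 unpaired electrons.

3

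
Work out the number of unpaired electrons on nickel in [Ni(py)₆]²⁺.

2 unpaired electrons

Ligand charges: pyridine is neutral. With an overall charge of +2 the nickel centre must be in the +2 oxidation state.
Ni sits in group 10, so the d-electron count is 10 − 2 = 8.
In an octahedral field the d⁸ configuration is t₂g⁶e_g² (only one arrangement possible), giving 2 unpaired electrons.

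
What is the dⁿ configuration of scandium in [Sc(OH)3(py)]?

d0

Ligand charges: each hydroxide is −1; pyridine is neutral. With an overall charge of 0 the scandium centre must be in the +3 oxidation state.
Sc sits in group 3, so the d-electron count is 3 − 3 = 0.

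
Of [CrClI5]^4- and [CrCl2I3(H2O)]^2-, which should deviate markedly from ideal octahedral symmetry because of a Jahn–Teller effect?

[CrClI5]^4-: Summing ligand charges against the −4 overall charge gives an oxidation state of +2 for chromium. Chromium is a group-6 element; Cr(II) is therefore d⁴. Chloride and iodide are weak-field ligands for a first-row metal, so the complex is high-spin. The t₂g³e_g¹ (high-spin) configuration has an unevenly filled e_g set; the Jahn–Teller theorem predicts a tetragonal distortion (typically axial elongation) to lift the degeneracy.
[CrCl2I3(H2O)]^2-: Each chloride is −1; each iodide is −1; water is neutral; balancing the −2 overall charge requires Cr(III). Cr sits in group 6, so the d-electron count is 6 − 3 = 3. The d³ configuration leaves the e_g set evenly filled (or empty) — no strong Jahn–Teller driving force.

[CrClI5]^4-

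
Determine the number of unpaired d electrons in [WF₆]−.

Each fluoride is −1; balancing the −1 overall charge requires W(V).
Tungsten is a group-6 element; W(V) is therefore d¹.
In an octahedral field the d¹ configuration is t₂g¹e_g⁰ (only one arrangement possible), giving 1 unpaired electron.

1 unpaired electron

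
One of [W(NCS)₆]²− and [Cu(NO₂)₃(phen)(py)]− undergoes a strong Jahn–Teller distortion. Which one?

[Cu(NO₂)₃(phen)(py)]−

[W(NCS)₆]²−: Summing ligand charges against the −2 overall charge gives an oxidation state of +4 for tungsten. Tungsten is a group-6 element; W(IV) is therefore d². The d² configuration leaves the e_g set evenly filled (or empty) — no strong Jahn–Teller driving force.
[Cu(NO₂)₃(phen)(py)]−: Each nitro (N-bound nitrite) is −1; 1,10-phenanthroline is neutral; pyridine is neutral; balancing the −1 overall charge requires Cu(II). Cu sits in group 11, so the d-electron count is 11 − 2 = 9. The t₂g⁶e_g³ configuration has an unevenly filled e_g set; the Jahn–Teller theorem predicts a tetragonal distortion (typically axial elongation) to lift the degeneracy.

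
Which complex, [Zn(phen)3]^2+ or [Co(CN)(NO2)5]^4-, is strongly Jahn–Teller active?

[Zn(phen)3]^2+: Ligand charges: 1,10-phenanthroline is neutral. With an overall charge of +2 the zinc centre must be in the +2 oxidation state. Zinc is a group-12 element; Zn(II) is therefore d¹⁰. The d¹⁰ configuration leaves the e_g set evenly filled (or empty) — no strong Jahn–Teller driving force.
[Co(CN)(NO2)5]^4-: Summing ligand charges against the −4 overall charge gives an oxidation state of +2 for cobalt. Co sits in group 9, so the d-electron count is 9 − 2 = 7. Cyanide and nitro (N-bound nitrite) are strong-field ligands (high in the spectrochemical series) for a first-row metal, so the complex is low-spin. The t₂g⁶e_g¹ (low-spin) configuration has an unevenly filled e_g set; the Jahn–Teller theorem predicts a tetragonal distortion (typically axial elongation) to lift the degeneracy.

[Co(CN)(NO2)5]^4-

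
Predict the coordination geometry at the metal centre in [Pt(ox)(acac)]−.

Each oxalate is −2; each acetylacetonate is −1; balancing the −1 overall charge requires Pt(II).
Group 10 minus oxidation state 2 gives a d⁸ configuration.
Counting donor atoms: 1×oxalate (bidentate) → 2 donors; 1×acetylacetonate (bidentate) → 2 donors. Coordination number = 4.
A 5d d⁸ ion has a large crystal-field splitting; square planar leaves the high-energy d_{x²−y²} orbital empty and maximises CFSE.

square planar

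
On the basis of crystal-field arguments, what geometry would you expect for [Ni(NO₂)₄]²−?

square planar

Each nitro (N-bound nitrite) is −1; balancing the −2 overall charge requires Ni(II).
Group 10 minus oxidation state 2 gives a d⁸ configuration.
Coordination number: 4.
Nitro (N-bound nitrite) is a strong-field ligand (high in the spectrochemical series).
A 3d d⁸ ion with strong-field ligands gains enough CFSE to favour square planar over tetrahedral.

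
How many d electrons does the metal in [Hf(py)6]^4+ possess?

Summing ligand charges against the +4 overall charge gives an oxidation state of +4 for hafnium.
Hafnium is a group-4 element; Hf(IV) is therefore d⁰.

d⁰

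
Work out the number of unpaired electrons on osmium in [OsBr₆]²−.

Each bromide is −1; balancing the −2 overall charge requires Os(IV).
Group 8 minus oxidation state 4 gives a d⁴ configuration.
The spin state decides the count: a 5d ion has a large Δₒ and is invariably low-spin.
An octahedral low-spin d⁴ ion is t₂g⁴e_g⁰, giving 2 unpaired electrons.

2 unpaired electrons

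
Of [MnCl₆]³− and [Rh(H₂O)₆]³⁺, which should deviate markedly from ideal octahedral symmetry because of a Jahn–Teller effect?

[MnCl₆]³−

[MnCl₆]³−: Ligand charges: each chloride is −1. With an overall charge of −3 the manganese centre must be in the +3 oxidation state. Mn sits in group 7, so the d-electron count is 7 − 3 = 4. Chloride is a weak-field ligand for a first-row metal, so the complex is high-spin. The t₂g³e_g¹ (high-spin) configuration has an unevenly filled e_g set; the Jahn–Teller theorem predicts a tetragonal distortion (typically axial elongation) to lift the degeneracy.
[Rh(H₂O)₆]³⁺: Summing ligand charges against the +3 overall charge gives an oxidation state of +3 for rhodium. Rhodium is a group-9 element; Rh(III) is therefore d⁶. A 4d ion has a large Δₒ and is invariably low-spin. The d⁶ configuration leaves the e_g set evenly filled (or empty) — no strong Jahn–Teller driving force.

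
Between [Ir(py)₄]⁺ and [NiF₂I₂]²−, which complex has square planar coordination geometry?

For [Ir(py)₄]⁺: Pyridine is neutral; balancing the +1 overall charge requires Ir(I). Group 9 minus oxidation state 1 gives a d⁸ configuration. A 5d d⁸ ion has a large crystal-field splitting; square planar leaves the high-energy d_{x²−y²} orbital empty and maximises CFSE. → square planar.
For [NiF₂I₂]²−: Ligand charges: each fluoride is −1; each iodide is −1. With an overall charge of −2 the nickel centre must be in the +2 oxidation state. Nickel is a group-10 element; Ni(II) is therefore d⁸. Fluoride and iodide are weak-field ligands. With weak-field ligands the CFSE gain from square planar is small, so a 3d d⁸ ion takes the sterically preferred tetrahedral geometry. → tetrahedral.

[Ir(py)₄]⁺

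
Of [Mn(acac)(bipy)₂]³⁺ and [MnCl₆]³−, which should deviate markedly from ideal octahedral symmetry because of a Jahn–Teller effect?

[Mn(acac)(bipy)₂]³⁺: Each acetylacetonate is −1; 2,2′-bipyridine is neutral; balancing the +3 overall charge requires Mn(IV). Group 7 minus oxidation state 4 gives a d³ configuration. The d³ configuration leaves the e_g set evenly filled (or empty) — no strong Jahn–Teller driving force.
[MnCl₆]³−: Each chloride is −1; balancing the −3 overall charge requires Mn(III). Mn sits in group 7, so the d-electron count is 7 − 3 = 4. Chloride is a weak-field ligand for a first-row metal, so the complex is high-spin. The t₂g³e_g¹ (high-spin) configuration has an unevenly filled e_g set; the Jahn–Teller theorem predicts a tetragonal distortion (typically axial elongation) to lift the degeneracy.

[MnCl₆]³−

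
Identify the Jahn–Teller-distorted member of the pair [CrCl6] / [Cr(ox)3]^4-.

[Cr(ox)3]^4-

[CrCl6]: Ligand charges: each chloride is −1. With an overall charge of 0 the chromium centre must be in the +6 oxidation state. Group 6 minus oxidation state 6 gives a d⁰ configuration. The d⁰ configuration leaves the e_g set evenly filled (or empty) — no strong Jahn–Teller driving force.
[Cr(ox)3]^4-: Each oxalate is −2; balancing the −4 overall charge requires Cr(II). Cr sits in group 6, so the d-electron count is 6 − 2 = 4. Oxalate is a weak-field ligand for a first-row metal, so the complex is high-spin. The t₂g³e_g¹ (high-spin) configuration has an unevenly filled e_g set; the Jahn–Teller theorem predicts a tetragonal distortion (typically axial elongation) to lift the degeneracy.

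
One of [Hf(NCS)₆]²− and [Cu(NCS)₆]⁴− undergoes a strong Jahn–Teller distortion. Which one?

[Cu(NCS)₆]⁴−

[Hf(NCS)₆]²−: Each isothiocyanate is −1; balancing the −2 overall charge requires Hf(IV). Hf sits in group 4, so the d-electron count is 4 − 4 = 0. The d⁰ configuration leaves the e_g set evenly filled (or empty) — no strong Jahn–Teller driving force.
[Cu(NCS)₆]⁴−: Summing ligand charges against the −4 overall charge gives an oxidation state of +2 for copper. Copper is a group-11 element; Cu(II) is therefore d⁹. The t₂g⁶e_g³ configuration has an unevenly filled e_g set; the Jahn–Teller theorem predicts a tetragonal distortion (typically axial elongation) to lift the degeneracy.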